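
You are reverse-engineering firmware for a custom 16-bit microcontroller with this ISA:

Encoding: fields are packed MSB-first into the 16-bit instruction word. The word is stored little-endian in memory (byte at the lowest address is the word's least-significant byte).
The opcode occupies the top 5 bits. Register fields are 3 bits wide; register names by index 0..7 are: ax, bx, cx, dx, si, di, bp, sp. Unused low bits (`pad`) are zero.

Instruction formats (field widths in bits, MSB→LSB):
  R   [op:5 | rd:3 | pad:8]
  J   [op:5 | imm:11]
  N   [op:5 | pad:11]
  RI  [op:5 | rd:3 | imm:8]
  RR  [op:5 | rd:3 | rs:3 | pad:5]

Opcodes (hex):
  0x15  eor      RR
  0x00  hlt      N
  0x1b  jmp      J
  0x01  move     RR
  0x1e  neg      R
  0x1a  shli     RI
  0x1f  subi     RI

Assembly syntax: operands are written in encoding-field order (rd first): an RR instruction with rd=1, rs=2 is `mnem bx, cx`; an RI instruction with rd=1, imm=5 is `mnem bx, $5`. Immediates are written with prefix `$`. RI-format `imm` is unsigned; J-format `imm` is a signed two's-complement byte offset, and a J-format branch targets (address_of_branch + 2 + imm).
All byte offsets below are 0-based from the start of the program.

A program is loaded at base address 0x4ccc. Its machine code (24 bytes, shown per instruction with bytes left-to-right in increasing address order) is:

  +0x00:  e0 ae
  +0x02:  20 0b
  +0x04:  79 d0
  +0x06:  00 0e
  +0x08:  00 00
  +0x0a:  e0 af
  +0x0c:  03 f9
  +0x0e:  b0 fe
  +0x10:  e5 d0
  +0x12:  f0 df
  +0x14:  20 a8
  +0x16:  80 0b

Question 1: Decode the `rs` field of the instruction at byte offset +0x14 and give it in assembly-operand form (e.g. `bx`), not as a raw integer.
off 0x14: read 20 a8 as little → 0xa820
  opcode bits[15:11]=0x15: eor/RR
  [10:8] rd=0 = ax
  [7:5] rs=1 = bx

bx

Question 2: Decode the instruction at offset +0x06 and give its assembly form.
[06] 00 0e → 0x0e00
  op=0x0e00>>11=0x1 ⇒ move (RR)
  rd: (w>>8)&0x7=0x6 → bp
  rs: (w>>5)&0x7=0x0 → ax

move bp, ax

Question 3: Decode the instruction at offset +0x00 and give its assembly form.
eor bp, sp

[00] e0 ae → 0xaee0
  top 5b → 0x15 → eor [RR]
  [10:8] rd=6 = bp
  [7:5] rs=7 = sp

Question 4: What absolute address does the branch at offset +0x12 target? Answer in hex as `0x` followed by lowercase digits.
off 0x12: read f0 df as little → 0xdff0
  top 5b → 0x1b → jmp [J]
  [10:0] imm=2032 (s11→-16) = $-16
  target = base 0x4ccc + off 0x12 + 2 + imm -16 = 0x4cd0

0x4cd0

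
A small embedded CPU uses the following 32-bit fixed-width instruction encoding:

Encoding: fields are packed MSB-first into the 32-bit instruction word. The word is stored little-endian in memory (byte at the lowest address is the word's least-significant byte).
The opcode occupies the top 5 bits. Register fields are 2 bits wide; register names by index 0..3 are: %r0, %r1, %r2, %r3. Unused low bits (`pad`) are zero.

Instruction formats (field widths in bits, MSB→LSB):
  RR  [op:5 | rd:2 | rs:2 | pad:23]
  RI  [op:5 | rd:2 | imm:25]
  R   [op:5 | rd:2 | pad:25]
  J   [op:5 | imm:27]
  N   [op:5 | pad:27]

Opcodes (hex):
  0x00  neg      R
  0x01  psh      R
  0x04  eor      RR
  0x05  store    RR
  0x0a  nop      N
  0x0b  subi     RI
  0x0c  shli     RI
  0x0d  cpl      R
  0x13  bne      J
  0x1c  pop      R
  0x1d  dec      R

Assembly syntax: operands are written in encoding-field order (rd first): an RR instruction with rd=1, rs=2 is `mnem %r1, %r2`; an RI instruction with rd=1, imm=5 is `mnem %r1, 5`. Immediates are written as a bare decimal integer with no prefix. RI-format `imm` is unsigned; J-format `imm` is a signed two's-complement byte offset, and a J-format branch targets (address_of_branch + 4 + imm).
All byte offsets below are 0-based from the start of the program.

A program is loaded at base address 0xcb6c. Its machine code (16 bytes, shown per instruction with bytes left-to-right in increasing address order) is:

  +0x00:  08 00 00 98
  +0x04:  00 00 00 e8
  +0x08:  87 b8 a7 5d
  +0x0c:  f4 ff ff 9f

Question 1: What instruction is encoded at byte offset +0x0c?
off 0x0c: read f4 ff ff 9f as little → 0x9ffffff4
  opcode bits[31:27]=0x13: bne/J
  [26:0] imm=134217716 (s27→-12) = -12

bne -12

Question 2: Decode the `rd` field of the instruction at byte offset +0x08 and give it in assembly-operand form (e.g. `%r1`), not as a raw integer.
%r2

@+08  little-endian(87 b8 a7 5d) = 0x5da7b887
  op=0x5da7b887>>27=0xb ⇒ subi (RI)
  [26:25] rd=2 = %r2
  [24:0] imm=27768967 = 27768967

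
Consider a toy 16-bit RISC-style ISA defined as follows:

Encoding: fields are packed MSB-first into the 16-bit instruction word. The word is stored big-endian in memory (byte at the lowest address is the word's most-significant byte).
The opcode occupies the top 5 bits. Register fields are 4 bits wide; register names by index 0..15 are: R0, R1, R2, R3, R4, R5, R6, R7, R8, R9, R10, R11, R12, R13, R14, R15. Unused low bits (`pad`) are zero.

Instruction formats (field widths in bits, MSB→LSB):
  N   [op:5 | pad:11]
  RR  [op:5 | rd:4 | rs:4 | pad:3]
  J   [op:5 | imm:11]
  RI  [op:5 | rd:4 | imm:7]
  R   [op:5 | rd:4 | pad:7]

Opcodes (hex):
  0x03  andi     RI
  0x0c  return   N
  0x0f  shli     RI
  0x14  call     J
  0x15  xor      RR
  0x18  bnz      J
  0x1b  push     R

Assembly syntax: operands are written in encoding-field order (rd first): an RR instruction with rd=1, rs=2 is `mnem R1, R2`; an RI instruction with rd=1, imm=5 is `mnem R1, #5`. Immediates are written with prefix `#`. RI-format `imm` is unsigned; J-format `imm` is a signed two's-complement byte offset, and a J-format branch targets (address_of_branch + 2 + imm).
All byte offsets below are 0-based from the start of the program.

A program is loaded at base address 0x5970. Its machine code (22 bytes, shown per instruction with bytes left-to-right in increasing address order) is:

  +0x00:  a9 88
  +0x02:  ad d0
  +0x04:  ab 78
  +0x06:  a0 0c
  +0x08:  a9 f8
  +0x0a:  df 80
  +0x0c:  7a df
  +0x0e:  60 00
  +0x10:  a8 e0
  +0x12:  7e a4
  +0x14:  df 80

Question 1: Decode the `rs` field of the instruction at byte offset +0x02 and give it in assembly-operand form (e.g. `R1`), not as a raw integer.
R10

+0x02: ad d0 ⇒ word 0xadd0 (big)
  op=0xadd0>>11=0x15 ⇒ xor (RR)
  rd@[10:7]=0xb ⇒ R11
  rs@[6:3]=0xa ⇒ R10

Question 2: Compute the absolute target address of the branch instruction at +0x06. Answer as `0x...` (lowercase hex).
+0x06: a0 0c ⇒ word 0xa00c (big)
  opcode bits[15:11]=0x14: call/J
  imm: (w>>0)&0x7ff=0xc → #12
  target = base 0x5970 + off 0x06 + 2 + imm 12 = 0x5984

0x5984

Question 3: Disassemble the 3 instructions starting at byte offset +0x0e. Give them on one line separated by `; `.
@+0e  big-endian(60 00) = 0x6000
  top 5b → 0xc → return [N]
@+10  big-endian(a8 e0) = 0xa8e0
  top 5b → 0x15 → xor [RR]
  [10:7] rd=1 = R1
  [6:3] rs=12 = R12
@+12  big-endian(7e a4) = 0x7ea4
  top 5b → 0xf → shli [RI]
  [10:7] rd=13 = R13
  [6:0] imm=36 = #36

return; xor R1, R12; shli R13, #36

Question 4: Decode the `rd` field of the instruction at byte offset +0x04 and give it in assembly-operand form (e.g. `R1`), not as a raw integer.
R6

+0x04: ab 78 ⇒ word 0xab78 (big)
  op=0xab78>>11=0x15 ⇒ xor (RR)
  rd: (w>>7)&0xf=0x6 → R6
  rs: (w>>3)&0xf=0xf → R15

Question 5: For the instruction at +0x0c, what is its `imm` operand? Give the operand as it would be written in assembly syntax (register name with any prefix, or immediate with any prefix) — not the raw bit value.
#95

+0x0c: 7a df ⇒ word 0x7adf (big)
  opcode bits[15:11]=0xf: shli/RI
  [10:7] rd=5 = R5
  [6:0] imm=95 = #95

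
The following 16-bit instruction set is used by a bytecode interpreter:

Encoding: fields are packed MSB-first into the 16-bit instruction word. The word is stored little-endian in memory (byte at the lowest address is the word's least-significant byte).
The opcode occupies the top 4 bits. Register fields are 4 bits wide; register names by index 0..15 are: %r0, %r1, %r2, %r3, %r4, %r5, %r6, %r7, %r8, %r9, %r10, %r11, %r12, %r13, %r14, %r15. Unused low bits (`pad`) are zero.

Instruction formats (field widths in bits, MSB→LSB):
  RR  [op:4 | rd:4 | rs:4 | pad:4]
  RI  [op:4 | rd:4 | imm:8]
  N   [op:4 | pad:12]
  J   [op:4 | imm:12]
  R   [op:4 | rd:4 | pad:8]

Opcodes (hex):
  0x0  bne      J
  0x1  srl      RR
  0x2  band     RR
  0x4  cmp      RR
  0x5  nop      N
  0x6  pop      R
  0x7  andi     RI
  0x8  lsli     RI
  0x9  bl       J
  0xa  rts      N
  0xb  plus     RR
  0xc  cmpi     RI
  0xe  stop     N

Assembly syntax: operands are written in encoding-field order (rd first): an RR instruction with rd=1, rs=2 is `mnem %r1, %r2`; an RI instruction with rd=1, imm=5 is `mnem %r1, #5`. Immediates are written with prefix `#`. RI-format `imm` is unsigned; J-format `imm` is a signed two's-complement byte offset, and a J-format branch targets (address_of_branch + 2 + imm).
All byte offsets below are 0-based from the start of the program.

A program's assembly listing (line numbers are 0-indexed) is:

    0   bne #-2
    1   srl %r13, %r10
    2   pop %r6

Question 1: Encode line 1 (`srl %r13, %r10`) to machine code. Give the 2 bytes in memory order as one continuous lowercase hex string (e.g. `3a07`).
1. srl fields op=0x1:4|rd=13:4|rs=10:4|pad=0:4 → word 1da0h → a0 1d

a01d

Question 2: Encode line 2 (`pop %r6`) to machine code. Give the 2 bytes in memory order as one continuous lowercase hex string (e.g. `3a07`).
line 2 (pop): pack op=0x6:4|rd=6:4|pad=0:8 = 0x6600; little→ 00 66

0066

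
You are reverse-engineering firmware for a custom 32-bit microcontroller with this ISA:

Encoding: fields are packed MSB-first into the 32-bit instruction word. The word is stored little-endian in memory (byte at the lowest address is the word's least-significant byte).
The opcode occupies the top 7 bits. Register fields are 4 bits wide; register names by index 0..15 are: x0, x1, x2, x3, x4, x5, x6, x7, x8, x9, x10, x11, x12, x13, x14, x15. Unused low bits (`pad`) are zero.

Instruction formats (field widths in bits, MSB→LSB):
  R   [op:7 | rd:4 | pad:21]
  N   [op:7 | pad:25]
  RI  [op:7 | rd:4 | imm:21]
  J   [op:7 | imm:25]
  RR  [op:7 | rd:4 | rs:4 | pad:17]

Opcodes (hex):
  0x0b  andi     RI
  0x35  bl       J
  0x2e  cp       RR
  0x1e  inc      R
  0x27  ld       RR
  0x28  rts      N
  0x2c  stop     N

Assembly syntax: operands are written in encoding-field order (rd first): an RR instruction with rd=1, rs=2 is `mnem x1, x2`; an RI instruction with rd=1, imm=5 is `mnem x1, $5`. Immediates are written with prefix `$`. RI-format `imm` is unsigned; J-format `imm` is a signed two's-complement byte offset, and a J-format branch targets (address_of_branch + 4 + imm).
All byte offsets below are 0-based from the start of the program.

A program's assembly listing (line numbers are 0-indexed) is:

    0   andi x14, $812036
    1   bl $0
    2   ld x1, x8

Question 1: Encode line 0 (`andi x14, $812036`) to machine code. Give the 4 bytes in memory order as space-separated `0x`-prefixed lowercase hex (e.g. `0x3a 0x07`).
L0: andi op=0xb:7|rd=14:4|imm=812036:21 ⇒ 0x17cc6404 ⇒ little 04 64 cc 17

0x04 0x64 0xcc 0x17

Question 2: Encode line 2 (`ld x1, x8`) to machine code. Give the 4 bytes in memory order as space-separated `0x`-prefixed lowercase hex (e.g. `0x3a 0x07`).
L2: ld op=0x27:7|rd=1:4|rs=8:4|pad=0:17 ⇒ 0x4e300000 ⇒ little 00 00 30 4e

0x00 0x00 0x30 0x4e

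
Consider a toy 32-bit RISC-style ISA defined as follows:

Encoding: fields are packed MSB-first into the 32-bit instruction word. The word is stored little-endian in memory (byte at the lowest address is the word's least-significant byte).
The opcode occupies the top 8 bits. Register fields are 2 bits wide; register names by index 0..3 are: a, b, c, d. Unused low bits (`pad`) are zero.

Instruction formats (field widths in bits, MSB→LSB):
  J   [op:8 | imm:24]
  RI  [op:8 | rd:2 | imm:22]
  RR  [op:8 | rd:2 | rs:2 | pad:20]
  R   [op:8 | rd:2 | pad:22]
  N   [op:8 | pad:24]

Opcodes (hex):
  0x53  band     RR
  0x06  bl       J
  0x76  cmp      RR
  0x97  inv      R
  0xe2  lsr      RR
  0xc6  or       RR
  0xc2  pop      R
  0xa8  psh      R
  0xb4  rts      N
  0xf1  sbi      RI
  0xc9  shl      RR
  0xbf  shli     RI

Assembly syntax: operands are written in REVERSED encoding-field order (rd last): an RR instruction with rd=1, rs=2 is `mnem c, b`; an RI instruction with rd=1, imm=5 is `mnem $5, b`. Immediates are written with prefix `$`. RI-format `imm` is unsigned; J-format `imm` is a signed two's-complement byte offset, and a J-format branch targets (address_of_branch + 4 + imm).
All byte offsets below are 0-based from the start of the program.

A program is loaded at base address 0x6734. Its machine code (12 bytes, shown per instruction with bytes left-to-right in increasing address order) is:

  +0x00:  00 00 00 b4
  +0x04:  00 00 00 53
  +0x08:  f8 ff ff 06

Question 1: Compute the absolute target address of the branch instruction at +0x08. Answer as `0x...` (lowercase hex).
0x6738

+0x08: f8 ff ff 06 ⇒ word 0x06fffff8 (little)
  op=0x06fffff8>>24=0x6 ⇒ bl (J)
  imm@[23:0]=0xfffff8 (s24→-8) ⇒ $-8
  target = base 0x6734 + off 0x08 + 4 + imm -8 = 0x6738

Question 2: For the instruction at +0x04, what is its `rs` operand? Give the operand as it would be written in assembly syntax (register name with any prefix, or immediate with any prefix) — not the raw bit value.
+0x04: 00 00 00 53 ⇒ word 0x53000000 (little)
  op=0x53000000>>24=0x53 ⇒ band (RR)
  rd: (w>>22)&0x3=0x0 → a
  rs: (w>>20)&0x3=0x0 → a

a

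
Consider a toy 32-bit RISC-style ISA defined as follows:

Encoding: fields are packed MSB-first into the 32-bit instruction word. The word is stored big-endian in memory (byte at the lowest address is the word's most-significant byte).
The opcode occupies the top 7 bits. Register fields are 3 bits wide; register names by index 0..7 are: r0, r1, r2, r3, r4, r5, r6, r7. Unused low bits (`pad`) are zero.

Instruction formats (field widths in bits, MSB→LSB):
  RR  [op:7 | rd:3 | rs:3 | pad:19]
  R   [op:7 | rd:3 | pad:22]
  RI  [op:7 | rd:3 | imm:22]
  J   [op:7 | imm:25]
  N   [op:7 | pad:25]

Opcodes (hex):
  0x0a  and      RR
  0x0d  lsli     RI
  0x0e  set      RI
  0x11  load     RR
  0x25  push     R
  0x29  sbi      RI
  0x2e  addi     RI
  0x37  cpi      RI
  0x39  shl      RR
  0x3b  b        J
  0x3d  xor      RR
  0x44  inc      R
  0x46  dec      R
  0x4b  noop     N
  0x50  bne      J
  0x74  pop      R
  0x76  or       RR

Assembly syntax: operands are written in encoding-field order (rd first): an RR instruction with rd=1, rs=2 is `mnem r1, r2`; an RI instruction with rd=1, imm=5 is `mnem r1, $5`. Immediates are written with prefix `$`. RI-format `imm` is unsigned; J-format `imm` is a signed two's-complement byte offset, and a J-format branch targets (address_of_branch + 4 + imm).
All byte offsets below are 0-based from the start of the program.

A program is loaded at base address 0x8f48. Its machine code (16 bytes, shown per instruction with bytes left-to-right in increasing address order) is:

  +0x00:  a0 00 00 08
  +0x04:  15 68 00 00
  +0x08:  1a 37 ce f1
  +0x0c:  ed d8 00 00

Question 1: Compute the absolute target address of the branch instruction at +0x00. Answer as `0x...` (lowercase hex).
0x8f54

off 0x00: read a0 00 00 08 as big → 0xa0000008
  op=0xa0000008>>25=0x50 ⇒ bne (J)
  imm@[24:0]=0x8 ⇒ $8
  target = base 0x8f48 + off 0x00 + 4 + imm 8 = 0x8f54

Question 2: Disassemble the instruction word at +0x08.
lsli r0, $3657457

off 0x08: read 1a 37 ce f1 as big → 0x1a37cef1
  opcode bits[31:25]=0xd: lsli/RI
  rd: (w>>22)&0x7=0x0 → r0
  imm: (w>>0)&0x3fffff=0x37cef1 → $3657457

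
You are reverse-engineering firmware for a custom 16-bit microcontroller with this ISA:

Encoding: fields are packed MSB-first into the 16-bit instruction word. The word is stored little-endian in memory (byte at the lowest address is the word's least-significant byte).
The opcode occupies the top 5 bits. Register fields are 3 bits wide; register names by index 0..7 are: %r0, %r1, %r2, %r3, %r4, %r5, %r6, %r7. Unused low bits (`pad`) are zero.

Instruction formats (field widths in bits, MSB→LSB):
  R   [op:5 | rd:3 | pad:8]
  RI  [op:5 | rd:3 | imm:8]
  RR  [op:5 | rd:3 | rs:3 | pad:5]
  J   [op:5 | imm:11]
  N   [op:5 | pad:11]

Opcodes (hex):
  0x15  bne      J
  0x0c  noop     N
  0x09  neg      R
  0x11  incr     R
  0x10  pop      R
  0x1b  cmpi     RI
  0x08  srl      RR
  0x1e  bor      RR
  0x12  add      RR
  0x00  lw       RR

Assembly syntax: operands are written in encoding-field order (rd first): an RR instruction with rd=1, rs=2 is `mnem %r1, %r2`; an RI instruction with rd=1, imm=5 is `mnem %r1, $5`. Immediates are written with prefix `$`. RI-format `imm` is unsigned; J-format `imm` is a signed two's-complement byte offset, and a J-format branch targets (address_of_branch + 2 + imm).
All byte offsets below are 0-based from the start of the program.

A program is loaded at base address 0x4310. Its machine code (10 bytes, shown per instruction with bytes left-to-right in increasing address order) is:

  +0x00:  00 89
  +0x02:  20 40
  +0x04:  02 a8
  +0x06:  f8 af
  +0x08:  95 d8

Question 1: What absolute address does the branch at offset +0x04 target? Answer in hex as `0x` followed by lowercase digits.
+0x04: 02 a8 ⇒ word 0xa802 (little)
  op=0xa802>>11=0x15 ⇒ bne (J)
  imm: (w>>0)&0x7ff=0x2 → $2
  target = base 0x4310 + off 0x04 + 2 + imm 2 = 0x4318

0x4318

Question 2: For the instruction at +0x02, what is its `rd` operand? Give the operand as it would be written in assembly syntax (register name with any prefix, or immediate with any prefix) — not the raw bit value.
[02] 20 40 → 0x4020
  opcode bits[15:11]=0x8: srl/RR
  [10:8] rd=0 = %r0
  [7:5] rs=1 = %r1

%r0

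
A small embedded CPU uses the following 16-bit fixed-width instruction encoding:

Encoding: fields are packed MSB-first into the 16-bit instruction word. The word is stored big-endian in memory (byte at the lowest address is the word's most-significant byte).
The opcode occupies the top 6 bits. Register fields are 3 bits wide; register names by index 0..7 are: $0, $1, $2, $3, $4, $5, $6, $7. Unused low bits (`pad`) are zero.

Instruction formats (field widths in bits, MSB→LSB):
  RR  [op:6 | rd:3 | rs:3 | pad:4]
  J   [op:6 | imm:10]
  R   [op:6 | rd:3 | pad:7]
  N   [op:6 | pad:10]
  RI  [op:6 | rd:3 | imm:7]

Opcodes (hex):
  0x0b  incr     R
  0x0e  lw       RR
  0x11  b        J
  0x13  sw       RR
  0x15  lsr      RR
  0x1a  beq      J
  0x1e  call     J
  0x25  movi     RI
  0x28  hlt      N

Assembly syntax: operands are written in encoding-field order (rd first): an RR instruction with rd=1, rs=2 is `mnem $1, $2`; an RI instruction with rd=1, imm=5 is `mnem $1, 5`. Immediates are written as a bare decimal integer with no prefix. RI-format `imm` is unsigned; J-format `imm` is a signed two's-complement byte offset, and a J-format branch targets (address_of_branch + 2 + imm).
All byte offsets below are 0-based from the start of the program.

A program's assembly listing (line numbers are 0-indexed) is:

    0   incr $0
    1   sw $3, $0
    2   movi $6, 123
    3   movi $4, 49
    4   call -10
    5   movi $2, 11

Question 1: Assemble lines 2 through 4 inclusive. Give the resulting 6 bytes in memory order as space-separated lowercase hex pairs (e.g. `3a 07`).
97 7b 96 31 7b f6

line 2 (movi): pack op=0x25:6|rd=6:3|imm=123:7 = 0x977b; big→ 97 7b
line 3 (movi): pack op=0x25:6|rd=4:3|imm=49:7 = 0x9631; big→ 96 31
line 4 (call): pack op=0x1e:6|imm=-10:10 = 0x7bf6; big→ 7b f6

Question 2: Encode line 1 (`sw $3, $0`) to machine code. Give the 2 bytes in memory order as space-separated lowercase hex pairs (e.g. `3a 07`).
4d 80

1. sw fields op=0x13:6|rd=3:3|rs=0:3|pad=0:4 → word 4d80h → 4d 80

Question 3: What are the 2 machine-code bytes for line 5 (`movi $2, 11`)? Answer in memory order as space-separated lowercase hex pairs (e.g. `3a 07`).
95 0b

line 5 (movi): pack op=0x25:6|rd=2:3|imm=11:7 = 0x950b; big→ 95 0b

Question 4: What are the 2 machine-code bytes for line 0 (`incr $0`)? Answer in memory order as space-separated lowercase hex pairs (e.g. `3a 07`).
2c 00

L0: incr op=0xb:6|rd=0:3|pad=0:7 ⇒ 0x2c00 ⇒ big 2c 00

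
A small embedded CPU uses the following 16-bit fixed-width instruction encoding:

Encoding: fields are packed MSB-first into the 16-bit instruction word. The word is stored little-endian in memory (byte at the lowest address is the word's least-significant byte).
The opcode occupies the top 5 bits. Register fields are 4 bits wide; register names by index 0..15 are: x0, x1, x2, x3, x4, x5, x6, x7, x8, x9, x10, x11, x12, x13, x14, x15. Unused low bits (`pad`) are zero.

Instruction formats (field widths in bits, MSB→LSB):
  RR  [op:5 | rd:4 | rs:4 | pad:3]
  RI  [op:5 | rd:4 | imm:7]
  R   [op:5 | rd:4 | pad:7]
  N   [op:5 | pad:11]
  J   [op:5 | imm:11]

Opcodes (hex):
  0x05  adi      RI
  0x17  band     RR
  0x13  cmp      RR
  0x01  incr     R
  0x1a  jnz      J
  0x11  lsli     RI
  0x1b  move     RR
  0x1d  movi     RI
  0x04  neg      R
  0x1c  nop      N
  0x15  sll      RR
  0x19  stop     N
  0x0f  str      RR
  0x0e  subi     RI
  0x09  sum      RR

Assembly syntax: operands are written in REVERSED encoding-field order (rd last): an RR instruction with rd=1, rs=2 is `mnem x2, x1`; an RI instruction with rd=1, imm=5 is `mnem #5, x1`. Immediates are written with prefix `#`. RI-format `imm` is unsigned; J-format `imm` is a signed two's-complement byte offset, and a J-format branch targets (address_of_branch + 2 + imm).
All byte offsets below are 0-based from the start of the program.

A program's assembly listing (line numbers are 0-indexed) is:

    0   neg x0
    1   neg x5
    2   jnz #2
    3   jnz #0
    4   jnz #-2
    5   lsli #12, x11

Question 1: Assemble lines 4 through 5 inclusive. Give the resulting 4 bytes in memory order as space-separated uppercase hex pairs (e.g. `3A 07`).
line 4 (jnz): pack op=0x1a:5|imm=-2:11 = 0xd7fe; little→ fe d7
line 5 (lsli): pack op=0x11:5|rd=11:4|imm=12:7 = 0x8d8c; little→ 8c 8d

FE D7 8C 8D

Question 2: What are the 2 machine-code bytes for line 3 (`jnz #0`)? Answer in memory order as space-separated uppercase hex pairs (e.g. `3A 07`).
00 D0

L3: jnz op=0x1a:5|imm=0:11 ⇒ 0xd000 ⇒ little 00 d0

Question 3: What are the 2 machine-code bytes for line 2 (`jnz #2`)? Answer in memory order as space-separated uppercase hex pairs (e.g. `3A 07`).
L2: jnz op=0x1a:5|imm=2:11 ⇒ 0xd002 ⇒ little 02 d0

02 D0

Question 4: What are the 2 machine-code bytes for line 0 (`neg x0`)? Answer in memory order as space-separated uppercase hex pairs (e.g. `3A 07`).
L0: neg op=0x4:5|rd=0:4|pad=0:7 ⇒ 0x2000 ⇒ little 00 20

00 20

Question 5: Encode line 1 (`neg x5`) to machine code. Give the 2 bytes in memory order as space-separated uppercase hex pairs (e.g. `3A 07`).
80 22

1. neg fields op=0x4:5|rd=5:4|pad=0:7 → word 2280h → 80 22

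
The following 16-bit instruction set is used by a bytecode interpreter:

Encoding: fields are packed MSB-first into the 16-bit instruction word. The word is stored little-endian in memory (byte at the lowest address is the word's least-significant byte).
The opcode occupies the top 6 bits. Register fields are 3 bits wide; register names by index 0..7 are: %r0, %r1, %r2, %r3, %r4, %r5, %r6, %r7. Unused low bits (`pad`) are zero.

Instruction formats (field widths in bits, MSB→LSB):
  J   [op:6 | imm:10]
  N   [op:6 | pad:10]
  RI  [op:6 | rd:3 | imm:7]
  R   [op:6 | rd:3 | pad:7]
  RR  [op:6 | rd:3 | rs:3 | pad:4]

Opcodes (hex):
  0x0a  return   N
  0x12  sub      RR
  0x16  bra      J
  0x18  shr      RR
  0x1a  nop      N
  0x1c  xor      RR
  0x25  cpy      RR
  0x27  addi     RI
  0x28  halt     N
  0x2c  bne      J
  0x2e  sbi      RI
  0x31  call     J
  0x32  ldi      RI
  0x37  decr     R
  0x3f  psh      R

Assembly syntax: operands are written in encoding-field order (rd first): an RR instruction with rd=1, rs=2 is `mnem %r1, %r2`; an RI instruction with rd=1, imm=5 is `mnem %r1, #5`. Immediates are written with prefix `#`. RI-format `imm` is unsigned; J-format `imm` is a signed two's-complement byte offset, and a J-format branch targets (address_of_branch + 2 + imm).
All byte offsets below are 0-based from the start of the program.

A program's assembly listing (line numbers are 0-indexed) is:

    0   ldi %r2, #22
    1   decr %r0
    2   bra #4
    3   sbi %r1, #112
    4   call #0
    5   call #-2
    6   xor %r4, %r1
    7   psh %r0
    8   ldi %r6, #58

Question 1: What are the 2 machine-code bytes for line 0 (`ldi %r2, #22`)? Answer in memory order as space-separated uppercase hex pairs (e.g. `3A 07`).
line 0 (ldi): pack op=0x32:6|rd=2:3|imm=22:7 = 0xc916; little→ 16 c9

16 C9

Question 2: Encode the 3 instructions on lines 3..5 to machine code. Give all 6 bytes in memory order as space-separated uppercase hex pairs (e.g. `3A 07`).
L3: sbi op=0x2e:6|rd=1:3|imm=112:7 ⇒ 0xb8f0 ⇒ little f0 b8
L4: call op=0x31:6|imm=0:10 ⇒ 0xc400 ⇒ little 00 c4
L5: call op=0x31:6|imm=-2:10 ⇒ 0xc7fe ⇒ little fe c7

F0 B8 00 C4 FE C7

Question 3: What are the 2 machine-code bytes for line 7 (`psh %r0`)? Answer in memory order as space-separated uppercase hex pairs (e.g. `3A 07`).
L7: psh op=0x3f:6|rd=0:3|pad=0:7 ⇒ 0xfc00 ⇒ little 00 fc

00 FC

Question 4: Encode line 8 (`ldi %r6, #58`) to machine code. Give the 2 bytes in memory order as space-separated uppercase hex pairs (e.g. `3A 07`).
8. ldi fields op=0x32:6|rd=6:3|imm=58:7 → word cb3ah → 3a cb

3A CB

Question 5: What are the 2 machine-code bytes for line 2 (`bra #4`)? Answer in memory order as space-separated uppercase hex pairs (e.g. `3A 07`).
04 58

2. bra fields op=0x16:6|imm=4:10 → word 5804h → 04 58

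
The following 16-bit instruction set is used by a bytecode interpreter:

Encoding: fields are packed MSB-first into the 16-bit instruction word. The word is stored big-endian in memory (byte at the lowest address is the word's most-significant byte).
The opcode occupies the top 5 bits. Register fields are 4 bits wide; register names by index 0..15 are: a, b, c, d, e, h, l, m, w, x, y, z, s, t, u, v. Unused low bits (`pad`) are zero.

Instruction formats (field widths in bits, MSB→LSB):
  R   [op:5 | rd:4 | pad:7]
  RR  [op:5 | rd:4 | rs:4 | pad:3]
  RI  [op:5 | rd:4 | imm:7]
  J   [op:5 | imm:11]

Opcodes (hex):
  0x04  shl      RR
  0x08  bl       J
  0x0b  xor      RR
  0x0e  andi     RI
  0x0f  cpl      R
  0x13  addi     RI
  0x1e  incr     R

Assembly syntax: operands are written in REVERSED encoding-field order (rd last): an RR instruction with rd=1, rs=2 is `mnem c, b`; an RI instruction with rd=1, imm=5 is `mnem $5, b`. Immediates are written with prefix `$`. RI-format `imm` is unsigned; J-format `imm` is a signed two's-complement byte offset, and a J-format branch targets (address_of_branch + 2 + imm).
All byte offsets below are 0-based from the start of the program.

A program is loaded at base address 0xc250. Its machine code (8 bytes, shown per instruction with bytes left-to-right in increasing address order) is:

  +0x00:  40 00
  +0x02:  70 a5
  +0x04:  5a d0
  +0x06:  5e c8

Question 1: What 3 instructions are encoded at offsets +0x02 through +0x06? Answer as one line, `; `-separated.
andi $37, b; xor y, h; xor x, t

off 0x02: read 70 a5 as big → 0x70a5
  top 5b → 0xe → andi [RI]
  rd@[10:7]=0x1 ⇒ b
  imm@[6:0]=0x25 ⇒ $37
off 0x04: read 5a d0 as big → 0x5ad0
  top 5b → 0xb → xor [RR]
  rd@[10:7]=0x5 ⇒ h
  rs@[6:3]=0xa ⇒ y
off 0x06: read 5e c8 as big → 0x5ec8
  top 5b → 0xb → xor [RR]
  rd@[10:7]=0xd ⇒ t
  rs@[6:3]=0x9 ⇒ x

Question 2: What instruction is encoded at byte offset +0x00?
@+00  big-endian(40 00) = 0x4000
  op=0x4000>>11=0x8 ⇒ bl (J)
  [10:0] imm=0 = $0

bl $0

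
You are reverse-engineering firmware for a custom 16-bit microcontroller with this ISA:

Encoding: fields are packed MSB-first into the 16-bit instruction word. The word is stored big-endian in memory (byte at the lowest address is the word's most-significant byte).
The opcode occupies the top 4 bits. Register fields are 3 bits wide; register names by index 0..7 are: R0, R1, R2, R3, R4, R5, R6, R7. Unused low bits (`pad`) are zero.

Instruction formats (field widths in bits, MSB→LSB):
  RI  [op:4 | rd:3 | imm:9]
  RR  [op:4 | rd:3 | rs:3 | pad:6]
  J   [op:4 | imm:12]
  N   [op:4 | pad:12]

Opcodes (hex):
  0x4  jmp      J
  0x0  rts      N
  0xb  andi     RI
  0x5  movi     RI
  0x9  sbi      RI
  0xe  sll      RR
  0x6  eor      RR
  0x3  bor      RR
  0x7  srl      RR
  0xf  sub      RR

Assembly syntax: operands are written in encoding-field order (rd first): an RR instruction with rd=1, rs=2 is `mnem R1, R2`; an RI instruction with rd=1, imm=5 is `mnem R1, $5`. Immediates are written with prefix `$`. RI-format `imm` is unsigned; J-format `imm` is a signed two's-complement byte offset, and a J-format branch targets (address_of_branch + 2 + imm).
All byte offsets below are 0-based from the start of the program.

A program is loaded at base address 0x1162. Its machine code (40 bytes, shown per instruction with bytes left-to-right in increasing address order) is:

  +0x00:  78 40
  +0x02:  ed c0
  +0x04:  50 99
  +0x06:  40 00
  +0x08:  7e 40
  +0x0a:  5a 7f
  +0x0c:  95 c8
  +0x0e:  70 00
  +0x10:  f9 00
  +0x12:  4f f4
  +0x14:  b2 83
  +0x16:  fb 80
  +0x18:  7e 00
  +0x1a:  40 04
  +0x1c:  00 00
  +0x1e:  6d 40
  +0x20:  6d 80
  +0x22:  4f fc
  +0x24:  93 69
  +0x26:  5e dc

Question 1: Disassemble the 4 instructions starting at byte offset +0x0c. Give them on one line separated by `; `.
sbi R2, $456; srl R0, R0; sub R4, R4; jmp $-12

off 0x0c: read 95 c8 as big → 0x95c8
  op=0x95c8>>12=0x9 ⇒ sbi (RI)
  rd@[11:9]=0x2 ⇒ R2
  imm@[8:0]=0x1c8 ⇒ $456
off 0x0e: read 70 00 as big → 0x7000
  op=0x7000>>12=0x7 ⇒ srl (RR)
  rd@[11:9]=0x0 ⇒ R0
  rs@[8:6]=0x0 ⇒ R0
off 0x10: read f9 00 as big → 0xf900
  op=0xf900>>12=0xf ⇒ sub (RR)
  rd@[11:9]=0x4 ⇒ R4
  rs@[8:6]=0x4 ⇒ R4
off 0x12: read 4f f4 as big → 0x4ff4
  op=0x4ff4>>12=0x4 ⇒ jmp (J)
  imm@[11:0]=0xff4 (s12→-12) ⇒ $-12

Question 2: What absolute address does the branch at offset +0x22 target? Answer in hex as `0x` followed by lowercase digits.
0x1182

+0x22: 4f fc ⇒ word 0x4ffc (big)
  top 4b → 0x4 → jmp [J]
  imm@[11:0]=0xffc (s12→-4) ⇒ $-4
  target = base 0x1162 + off 0x22 + 2 + imm -4 = 0x1182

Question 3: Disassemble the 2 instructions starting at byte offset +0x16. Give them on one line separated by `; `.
[16] fb 80 → 0xfb80
  top 4b → 0xf → sub [RR]
  [11:9] rd=5 = R5
  [8:6] rs=6 = R6
[18] 7e 00 → 0x7e00
  top 4b → 0x7 → srl [RR]
  [11:9] rd=7 = R7
  [8:6] rs=0 = R0

sub R5, R6; srl R7, R0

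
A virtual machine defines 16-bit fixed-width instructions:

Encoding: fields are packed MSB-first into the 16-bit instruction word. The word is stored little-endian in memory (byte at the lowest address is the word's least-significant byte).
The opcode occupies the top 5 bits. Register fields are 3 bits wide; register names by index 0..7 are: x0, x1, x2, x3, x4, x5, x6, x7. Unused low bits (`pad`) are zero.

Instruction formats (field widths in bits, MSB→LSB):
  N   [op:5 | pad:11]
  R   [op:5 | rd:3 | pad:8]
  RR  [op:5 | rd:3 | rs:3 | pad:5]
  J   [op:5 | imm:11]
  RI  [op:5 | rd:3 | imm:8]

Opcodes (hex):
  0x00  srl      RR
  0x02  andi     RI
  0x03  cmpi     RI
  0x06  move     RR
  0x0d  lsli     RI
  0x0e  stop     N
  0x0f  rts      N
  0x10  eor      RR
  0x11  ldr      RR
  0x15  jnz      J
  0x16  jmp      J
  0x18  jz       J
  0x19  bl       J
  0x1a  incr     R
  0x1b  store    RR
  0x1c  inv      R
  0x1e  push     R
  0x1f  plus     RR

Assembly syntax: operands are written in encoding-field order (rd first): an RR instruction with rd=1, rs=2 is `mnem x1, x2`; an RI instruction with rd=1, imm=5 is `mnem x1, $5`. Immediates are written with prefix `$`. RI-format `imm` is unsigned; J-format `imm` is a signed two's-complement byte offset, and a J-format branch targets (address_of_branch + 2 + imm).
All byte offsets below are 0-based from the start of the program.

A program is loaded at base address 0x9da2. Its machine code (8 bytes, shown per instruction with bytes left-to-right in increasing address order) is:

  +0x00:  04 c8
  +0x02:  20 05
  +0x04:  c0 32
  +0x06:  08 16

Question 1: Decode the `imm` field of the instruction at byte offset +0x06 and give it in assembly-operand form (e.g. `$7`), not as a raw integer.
@+06  little-endian(08 16) = 0x1608
  opcode bits[15:11]=0x2: andi/RI
  rd: (w>>8)&0x7=0x6 → x6
  imm: (w>>0)&0xff=0x8 → $8

$8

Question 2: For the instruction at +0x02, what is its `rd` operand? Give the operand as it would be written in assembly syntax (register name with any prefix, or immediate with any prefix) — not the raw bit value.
+0x02: 20 05 ⇒ word 0x0520 (little)
  op=0x0520>>11=0x0 ⇒ srl (RR)
  [10:8] rd=5 = x5
  [7:5] rs=1 = x1

x5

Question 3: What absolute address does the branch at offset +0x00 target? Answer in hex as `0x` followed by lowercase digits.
0x9da8

@+00  little-endian(04 c8) = 0xc804
  op=0xc804>>11=0x19 ⇒ bl (J)
  imm@[10:0]=0x4 ⇒ $4
  target = base 0x9da2 + off 0x00 + 2 + imm 4 = 0x9da8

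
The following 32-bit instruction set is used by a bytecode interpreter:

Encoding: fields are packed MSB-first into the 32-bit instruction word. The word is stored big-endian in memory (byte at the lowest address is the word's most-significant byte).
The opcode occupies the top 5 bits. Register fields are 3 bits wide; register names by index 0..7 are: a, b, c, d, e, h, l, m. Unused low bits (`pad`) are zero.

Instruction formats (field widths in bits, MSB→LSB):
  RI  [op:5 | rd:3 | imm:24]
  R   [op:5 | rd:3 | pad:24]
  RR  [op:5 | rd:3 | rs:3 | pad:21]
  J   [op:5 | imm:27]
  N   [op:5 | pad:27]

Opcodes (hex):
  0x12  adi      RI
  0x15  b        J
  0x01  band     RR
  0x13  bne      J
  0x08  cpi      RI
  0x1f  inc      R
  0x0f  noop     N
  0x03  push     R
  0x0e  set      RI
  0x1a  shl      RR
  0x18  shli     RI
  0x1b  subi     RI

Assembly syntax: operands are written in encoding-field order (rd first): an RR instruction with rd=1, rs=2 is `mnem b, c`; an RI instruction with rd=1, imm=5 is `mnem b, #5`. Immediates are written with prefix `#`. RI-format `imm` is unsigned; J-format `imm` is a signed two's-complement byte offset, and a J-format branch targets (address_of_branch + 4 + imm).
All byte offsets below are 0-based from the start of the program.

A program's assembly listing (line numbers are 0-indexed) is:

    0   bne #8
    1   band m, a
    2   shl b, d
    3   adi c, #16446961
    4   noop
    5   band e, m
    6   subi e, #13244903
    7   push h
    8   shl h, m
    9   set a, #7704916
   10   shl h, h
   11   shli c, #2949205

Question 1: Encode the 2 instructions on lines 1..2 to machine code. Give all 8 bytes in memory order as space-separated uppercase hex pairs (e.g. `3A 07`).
line 1 (band): pack op=0x1:5|rd=7:3|rs=0:3|pad=0:21 = 0x0f000000; big→ 0f 00 00 00
line 2 (shl): pack op=0x1a:5|rd=1:3|rs=3:3|pad=0:21 = 0xd1600000; big→ d1 60 00 00

0F 00 00 00 D1 60 00 00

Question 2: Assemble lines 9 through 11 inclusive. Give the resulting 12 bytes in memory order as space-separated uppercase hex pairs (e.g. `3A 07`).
70 75 91 54 D5 A0 00 00 C2 2D 00 55

L9: set op=0xe:5|rd=0:3|imm=7704916:24 ⇒ 0x70759154 ⇒ big 70 75 91 54
L10: shl op=0x1a:5|rd=5:3|rs=5:3|pad=0:21 ⇒ 0xd5a00000 ⇒ big d5 a0 00 00
L11: shli op=0x18:5|rd=2:3|imm=2949205:24 ⇒ 0xc22d0055 ⇒ big c2 2d 00 55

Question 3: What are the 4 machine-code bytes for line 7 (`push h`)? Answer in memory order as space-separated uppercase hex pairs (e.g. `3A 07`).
1D 00 00 00

7. push fields op=0x3:5|rd=5:3|pad=0:24 → word 1d000000h → 1d 00 00 00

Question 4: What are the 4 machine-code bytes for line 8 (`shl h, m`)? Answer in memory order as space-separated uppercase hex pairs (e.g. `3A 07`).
L8: shl op=0x1a:5|rd=5:3|rs=7:3|pad=0:21 ⇒ 0xd5e00000 ⇒ big d5 e0 00 00

D5 E0 00 00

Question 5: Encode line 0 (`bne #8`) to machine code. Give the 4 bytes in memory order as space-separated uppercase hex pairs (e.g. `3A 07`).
line 0 (bne): pack op=0x13:5|imm=8:27 = 0x98000008; big→ 98 00 00 08

98 00 00 08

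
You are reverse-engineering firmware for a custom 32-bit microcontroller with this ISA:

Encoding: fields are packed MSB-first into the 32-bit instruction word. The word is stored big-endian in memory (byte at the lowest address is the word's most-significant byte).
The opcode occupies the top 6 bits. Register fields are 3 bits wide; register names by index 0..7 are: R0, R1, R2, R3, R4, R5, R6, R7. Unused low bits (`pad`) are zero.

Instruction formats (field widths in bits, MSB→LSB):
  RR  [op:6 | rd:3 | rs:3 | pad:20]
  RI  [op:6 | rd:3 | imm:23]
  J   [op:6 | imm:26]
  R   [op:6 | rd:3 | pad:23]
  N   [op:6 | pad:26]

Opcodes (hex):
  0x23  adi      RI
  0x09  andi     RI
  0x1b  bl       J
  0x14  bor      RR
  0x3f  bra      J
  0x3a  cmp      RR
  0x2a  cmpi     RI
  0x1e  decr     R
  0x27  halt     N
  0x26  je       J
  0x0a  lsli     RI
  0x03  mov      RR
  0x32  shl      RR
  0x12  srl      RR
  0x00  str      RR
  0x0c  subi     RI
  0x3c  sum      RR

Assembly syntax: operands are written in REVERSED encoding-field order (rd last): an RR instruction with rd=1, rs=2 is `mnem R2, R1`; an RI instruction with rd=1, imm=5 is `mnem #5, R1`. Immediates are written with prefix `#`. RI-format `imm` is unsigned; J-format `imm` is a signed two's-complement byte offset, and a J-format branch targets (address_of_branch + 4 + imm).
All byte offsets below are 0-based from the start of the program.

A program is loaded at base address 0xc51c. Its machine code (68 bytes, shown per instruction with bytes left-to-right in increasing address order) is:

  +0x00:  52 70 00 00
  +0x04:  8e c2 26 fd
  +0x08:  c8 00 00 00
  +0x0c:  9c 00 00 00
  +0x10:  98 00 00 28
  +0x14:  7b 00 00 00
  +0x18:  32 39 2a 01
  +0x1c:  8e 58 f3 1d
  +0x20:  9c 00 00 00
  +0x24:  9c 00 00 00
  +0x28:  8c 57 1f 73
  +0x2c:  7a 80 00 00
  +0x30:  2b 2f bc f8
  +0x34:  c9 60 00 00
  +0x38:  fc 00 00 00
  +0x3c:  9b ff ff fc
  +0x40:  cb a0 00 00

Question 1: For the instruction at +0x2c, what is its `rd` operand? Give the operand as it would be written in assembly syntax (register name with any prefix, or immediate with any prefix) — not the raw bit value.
R5

+0x2c: 7a 80 00 00 ⇒ word 0x7a800000 (big)
  op=0x7a800000>>26=0x1e ⇒ decr (R)
  rd: (w>>23)&0x7=0x5 → R5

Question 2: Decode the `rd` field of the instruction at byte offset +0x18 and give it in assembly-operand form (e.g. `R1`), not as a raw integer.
+0x18: 32 39 2a 01 ⇒ word 0x32392a01 (big)
  opcode bits[31:26]=0xc: subi/RI
  rd@[25:23]=0x4 ⇒ R4
  imm@[22:0]=0x392a01 ⇒ #3746305

R4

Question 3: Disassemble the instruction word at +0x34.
shl R6, R2

[34] c9 60 00 00 → 0xc9600000
  opcode bits[31:26]=0x32: shl/RR
  [25:23] rd=2 = R2
  [22:20] rs=6 = R6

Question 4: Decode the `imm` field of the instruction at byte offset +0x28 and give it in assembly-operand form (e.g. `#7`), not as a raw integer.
#5709683

+0x28: 8c 57 1f 73 ⇒ word 0x8c571f73 (big)
  top 6b → 0x23 → adi [RI]
  rd@[25:23]=0x0 ⇒ R0
  imm@[22:0]=0x571f73 ⇒ #5709683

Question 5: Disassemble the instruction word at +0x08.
shl R0, R0

off 0x08: read c8 00 00 00 as big → 0xc8000000
  op=0xc8000000>>26=0x32 ⇒ shl (RR)
  rd@[25:23]=0x0 ⇒ R0
  rs@[22:20]=0x0 ⇒ R0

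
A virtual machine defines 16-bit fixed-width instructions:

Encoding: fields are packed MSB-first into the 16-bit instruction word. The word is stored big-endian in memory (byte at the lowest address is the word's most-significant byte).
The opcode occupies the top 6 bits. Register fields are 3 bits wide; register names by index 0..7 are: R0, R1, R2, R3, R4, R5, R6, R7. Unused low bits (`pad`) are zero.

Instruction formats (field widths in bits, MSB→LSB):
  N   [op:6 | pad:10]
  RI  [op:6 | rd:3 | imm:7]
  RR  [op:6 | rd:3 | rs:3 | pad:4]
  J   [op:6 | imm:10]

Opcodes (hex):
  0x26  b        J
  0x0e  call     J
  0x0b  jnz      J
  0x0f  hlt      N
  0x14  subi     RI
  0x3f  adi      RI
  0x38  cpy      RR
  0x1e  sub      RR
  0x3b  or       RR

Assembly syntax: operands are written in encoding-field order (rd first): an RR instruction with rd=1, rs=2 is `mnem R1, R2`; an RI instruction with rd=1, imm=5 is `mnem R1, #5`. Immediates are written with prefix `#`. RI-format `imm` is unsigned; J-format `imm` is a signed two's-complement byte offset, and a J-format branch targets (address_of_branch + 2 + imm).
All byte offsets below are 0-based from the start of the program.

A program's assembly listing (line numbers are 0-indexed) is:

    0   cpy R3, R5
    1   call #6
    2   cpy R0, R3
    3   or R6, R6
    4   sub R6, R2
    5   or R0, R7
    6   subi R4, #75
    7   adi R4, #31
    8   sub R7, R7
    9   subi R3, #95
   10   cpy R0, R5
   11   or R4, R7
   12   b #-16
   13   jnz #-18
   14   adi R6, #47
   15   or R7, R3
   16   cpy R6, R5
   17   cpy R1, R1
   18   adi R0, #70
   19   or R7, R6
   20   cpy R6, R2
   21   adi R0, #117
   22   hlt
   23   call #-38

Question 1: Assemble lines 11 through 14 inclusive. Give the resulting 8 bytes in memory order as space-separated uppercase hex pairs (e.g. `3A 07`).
EE 70 9B F0 2F EE FF 2F

11. or fields op=0x3b:6|rd=4:3|rs=7:3|pad=0:4 → word ee70h → ee 70
12. b fields op=0x26:6|imm=-16:10 → word 9bf0h → 9b f0
13. jnz fields op=0xb:6|imm=-18:10 → word 2feeh → 2f ee
14. adi fields op=0x3f:6|rd=6:3|imm=47:7 → word ff2fh → ff 2f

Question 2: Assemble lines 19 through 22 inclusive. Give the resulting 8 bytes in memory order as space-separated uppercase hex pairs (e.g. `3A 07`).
L19: or op=0x3b:6|rd=7:3|rs=6:3|pad=0:4 ⇒ 0xefe0 ⇒ big ef e0
L20: cpy op=0x38:6|rd=6:3|rs=2:3|pad=0:4 ⇒ 0xe320 ⇒ big e3 20
L21: adi op=0x3f:6|rd=0:3|imm=117:7 ⇒ 0xfc75 ⇒ big fc 75
L22: hlt op=0xf:6|pad=0:10 ⇒ 0x3c00 ⇒ big 3c 00

EF E0 E3 20 FC 75 3C 00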